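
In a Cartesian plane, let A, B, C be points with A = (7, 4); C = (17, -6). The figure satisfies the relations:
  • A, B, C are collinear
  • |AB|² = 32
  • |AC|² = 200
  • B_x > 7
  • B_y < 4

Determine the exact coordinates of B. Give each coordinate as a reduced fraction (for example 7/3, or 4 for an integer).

1. B_x = 11  [[A, B, C are collinear ⇒ -10x-10y+110=0] ∩ [|B−(7, 4)|²=32]]
2. B_y = 0  [[A, B, C are collinear ⇒ -10x-10y+110=0] ∩ [|B−(7, 4)|²=32]]
   so B = (11, 0)

B = (11, 0)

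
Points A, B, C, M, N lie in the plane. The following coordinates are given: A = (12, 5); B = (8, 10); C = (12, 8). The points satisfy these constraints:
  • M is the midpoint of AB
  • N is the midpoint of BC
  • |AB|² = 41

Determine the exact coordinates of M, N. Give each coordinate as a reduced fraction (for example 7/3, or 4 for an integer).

M = (10, 15/2)
N = (10, 9)

1. M_x = 10  [2·M = A+B = (12, 5)+(8, 10)]
2. M_y = 15/2  [2·M = A+B = (12, 5)+(8, 10)]
   so M = (10, 15/2)
3. N_x = 10  [2·N = B+C = (8, 10)+(12, 8)]
4. N_y = 9  [2·N = B+C = (8, 10)+(12, 8)]
   so N = (10, 9)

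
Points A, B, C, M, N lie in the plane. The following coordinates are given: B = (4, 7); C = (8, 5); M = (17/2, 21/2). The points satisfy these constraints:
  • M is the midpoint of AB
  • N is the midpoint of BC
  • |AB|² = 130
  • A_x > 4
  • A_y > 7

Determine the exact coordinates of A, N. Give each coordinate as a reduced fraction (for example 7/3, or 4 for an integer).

1. A_x = 13  [A = 2·M−B = 2·(17/2, 21/2)−(4, 7)]
2. A_y = 14  [A = 2·M−B = 2·(17/2, 21/2)−(4, 7)]
   so A = (13, 14)
3. N_x = 6  [2·N = B+C = (4, 7)+(8, 5)]
4. N_y = 6  [2·N = B+C = (4, 7)+(8, 5)]
   so N = (6, 6)

A = (13, 14)
N = (6, 6)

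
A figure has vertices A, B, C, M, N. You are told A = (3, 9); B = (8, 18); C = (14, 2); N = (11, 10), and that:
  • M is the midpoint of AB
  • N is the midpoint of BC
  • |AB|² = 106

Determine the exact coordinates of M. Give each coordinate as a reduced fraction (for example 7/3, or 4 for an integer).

M = (11/2, 27/2)

1. M_x = 11/2  [2·M = A+B = (3, 9)+(8, 18)]
2. M_y = 27/2  [2·M = A+B = (3, 9)+(8, 18)]
   so M = (11/2, 27/2)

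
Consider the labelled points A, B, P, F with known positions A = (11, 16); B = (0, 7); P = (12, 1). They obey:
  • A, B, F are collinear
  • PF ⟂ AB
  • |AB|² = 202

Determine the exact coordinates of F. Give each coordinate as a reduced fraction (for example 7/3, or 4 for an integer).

F = (429/101, 1058/101)

1. F_x = 429/101  [[A, B, F are collinear ⇒ 9x-11y+77=0] ∩ [PF ⟂ AB ⇒ -11x-9y+141=0]]
2. F_y = 1058/101  [[A, B, F are collinear ⇒ 9x-11y+77=0] ∩ [PF ⟂ AB ⇒ -11x-9y+141=0]]
   so F = (429/101, 1058/101)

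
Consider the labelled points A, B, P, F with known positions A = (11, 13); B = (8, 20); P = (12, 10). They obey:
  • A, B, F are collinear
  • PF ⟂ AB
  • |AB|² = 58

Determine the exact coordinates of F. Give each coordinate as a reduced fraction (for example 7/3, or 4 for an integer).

F = (355/29, 293/29)

1. F_x = 355/29  [[A, B, F are collinear ⇒ -7x-3y+116=0] ∩ [PF ⟂ AB ⇒ -3x+7y-34=0]]
2. F_y = 293/29  [[A, B, F are collinear ⇒ -7x-3y+116=0] ∩ [PF ⟂ AB ⇒ -3x+7y-34=0]]
   so F = (355/29, 293/29)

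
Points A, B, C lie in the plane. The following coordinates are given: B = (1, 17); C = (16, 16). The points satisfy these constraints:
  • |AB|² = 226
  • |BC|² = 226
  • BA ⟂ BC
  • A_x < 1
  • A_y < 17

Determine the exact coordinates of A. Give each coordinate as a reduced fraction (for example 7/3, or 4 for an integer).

A = (0, 2)

1. A_x = 0  [[BA ⟂ BC ⇒ 15x-1y+2=0] ∩ [|A−(1, 17)|²=226]]
2. A_y = 2  [[BA ⟂ BC ⇒ 15x-1y+2=0] ∩ [|A−(1, 17)|²=226]]
   so A = (0, 2)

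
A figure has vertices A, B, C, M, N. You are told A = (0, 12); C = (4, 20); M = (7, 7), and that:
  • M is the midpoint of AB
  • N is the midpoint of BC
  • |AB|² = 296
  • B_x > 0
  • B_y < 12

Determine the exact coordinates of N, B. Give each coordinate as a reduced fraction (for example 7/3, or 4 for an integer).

N = (9, 11)
B = (14, 2)

1. B_x = 14  [B = 2·M−A = 2·(7, 7)−(0, 12)]
2. B_y = 2  [B = 2·M−A = 2·(7, 7)−(0, 12)]
   so B = (14, 2)
3. N_x = 9  [2·N = B+C = (14, 2)+(4, 20)]
4. N_y = 11  [2·N = B+C = (14, 2)+(4, 20)]
   so N = (9, 11)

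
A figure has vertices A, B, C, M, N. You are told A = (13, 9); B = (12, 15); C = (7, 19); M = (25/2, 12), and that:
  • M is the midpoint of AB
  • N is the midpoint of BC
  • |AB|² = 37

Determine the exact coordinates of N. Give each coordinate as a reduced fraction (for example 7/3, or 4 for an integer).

N = (19/2, 17)

1. N_x = 19/2  [2·N = B+C = (12, 15)+(7, 19)]
2. N_y = 17  [2·N = B+C = (12, 15)+(7, 19)]
   so N = (19/2, 17)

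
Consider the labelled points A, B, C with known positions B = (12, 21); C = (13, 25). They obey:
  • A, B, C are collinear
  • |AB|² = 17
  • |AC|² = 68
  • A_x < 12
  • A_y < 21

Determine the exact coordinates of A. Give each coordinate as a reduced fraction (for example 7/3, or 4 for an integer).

A = (11, 17)

1. A_x = 11  [[A, B, C are collinear ⇒ -4x+1y+27=0] ∩ [|A−(12, 21)|²=17]]
2. A_y = 17  [[A, B, C are collinear ⇒ -4x+1y+27=0] ∩ [|A−(12, 21)|²=17]]
   so A = (11, 17)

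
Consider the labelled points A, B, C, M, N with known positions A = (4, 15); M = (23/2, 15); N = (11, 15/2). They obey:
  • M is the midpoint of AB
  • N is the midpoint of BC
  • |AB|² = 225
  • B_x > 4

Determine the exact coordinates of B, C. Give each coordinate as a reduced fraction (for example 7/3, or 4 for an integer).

B = (19, 15)
C = (3, 0)

1. B_x = 19  [B = 2·M−A = 2·(23/2, 15)−(4, 15)]
2. B_y = 15  [B = 2·M−A = 2·(23/2, 15)−(4, 15)]
   so B = (19, 15)
3. C_x = 3  [C = 2·N−B = 2·(11, 15/2)−(19, 15)]
4. C_y = 0  [C = 2·N−B = 2·(11, 15/2)−(19, 15)]
   so C = (3, 0)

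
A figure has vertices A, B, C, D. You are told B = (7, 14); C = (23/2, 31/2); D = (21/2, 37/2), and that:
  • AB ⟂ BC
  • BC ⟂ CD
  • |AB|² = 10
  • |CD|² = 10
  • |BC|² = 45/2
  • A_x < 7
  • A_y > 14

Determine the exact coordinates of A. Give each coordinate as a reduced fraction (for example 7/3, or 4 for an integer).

A = (6, 17)

1. A_x = 6  [[AB ⟂ BC ⇒ -9/2x-3/2y+105/2=0] ∩ [|A−(7, 14)|²=10]]
2. A_y = 17  [[AB ⟂ BC ⇒ -9/2x-3/2y+105/2=0] ∩ [|A−(7, 14)|²=10]]
   so A = (6, 17)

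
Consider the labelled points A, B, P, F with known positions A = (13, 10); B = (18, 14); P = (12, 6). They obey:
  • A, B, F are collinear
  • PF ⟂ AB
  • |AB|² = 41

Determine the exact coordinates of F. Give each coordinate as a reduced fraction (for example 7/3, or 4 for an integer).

1. F_x = 428/41  [[A, B, F are collinear ⇒ -4x+5y+2=0] ∩ [PF ⟂ AB ⇒ 5x+4y-84=0]]
2. F_y = 326/41  [[A, B, F are collinear ⇒ -4x+5y+2=0] ∩ [PF ⟂ AB ⇒ 5x+4y-84=0]]
   so F = (428/41, 326/41)

F = (428/41, 326/41)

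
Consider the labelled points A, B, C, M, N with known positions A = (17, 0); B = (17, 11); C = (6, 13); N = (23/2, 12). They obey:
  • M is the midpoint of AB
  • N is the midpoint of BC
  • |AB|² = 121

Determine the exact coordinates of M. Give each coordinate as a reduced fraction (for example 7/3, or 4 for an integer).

M = (17, 11/2)

1. M_x = 17  [2·M = A+B = (17, 0)+(17, 11)]
2. M_y = 11/2  [2·M = A+B = (17, 0)+(17, 11)]
   so M = (17, 11/2)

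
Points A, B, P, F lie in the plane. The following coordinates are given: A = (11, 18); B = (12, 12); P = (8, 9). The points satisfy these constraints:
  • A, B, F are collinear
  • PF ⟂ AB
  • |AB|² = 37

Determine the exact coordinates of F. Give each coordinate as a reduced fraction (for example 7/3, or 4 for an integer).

1. F_x = 458/37  [[A, B, F are collinear ⇒ 6x+1y-84=0] ∩ [PF ⟂ AB ⇒ 1x-6y+46=0]]
2. F_y = 360/37  [[A, B, F are collinear ⇒ 6x+1y-84=0] ∩ [PF ⟂ AB ⇒ 1x-6y+46=0]]
   so F = (458/37, 360/37)

F = (458/37, 360/37)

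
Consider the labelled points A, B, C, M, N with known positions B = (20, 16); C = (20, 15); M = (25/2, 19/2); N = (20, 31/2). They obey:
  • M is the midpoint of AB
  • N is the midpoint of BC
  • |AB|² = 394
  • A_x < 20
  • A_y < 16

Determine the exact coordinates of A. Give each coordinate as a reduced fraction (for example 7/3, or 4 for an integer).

A = (5, 3)

1. A_x = 5  [A = 2·M−B = 2·(25/2, 19/2)−(20, 16)]
2. A_y = 3  [A = 2·M−B = 2·(25/2, 19/2)−(20, 16)]
   so A = (5, 3)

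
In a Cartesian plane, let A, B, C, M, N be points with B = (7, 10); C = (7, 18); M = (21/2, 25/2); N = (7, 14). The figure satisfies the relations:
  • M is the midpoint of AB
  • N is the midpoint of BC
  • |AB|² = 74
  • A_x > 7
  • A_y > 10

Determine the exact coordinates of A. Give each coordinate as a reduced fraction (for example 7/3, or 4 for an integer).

A = (14, 15)

1. A_x = 14  [A = 2·M−B = 2·(21/2, 25/2)−(7, 10)]
2. A_y = 15  [A = 2·M−B = 2·(21/2, 25/2)−(7, 10)]
   so A = (14, 15)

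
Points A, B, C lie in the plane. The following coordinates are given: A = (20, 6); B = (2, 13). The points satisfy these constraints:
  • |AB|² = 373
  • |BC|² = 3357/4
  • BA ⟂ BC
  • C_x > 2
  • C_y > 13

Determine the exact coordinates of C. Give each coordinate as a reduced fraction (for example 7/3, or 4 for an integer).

C = (25/2, 40)

1. C_x = 25/2  [[BA ⟂ BC ⇒ 18x-7y+55=0] ∩ [|C−(2, 13)|²=3357/4]]
2. C_y = 40  [[BA ⟂ BC ⇒ 18x-7y+55=0] ∩ [|C−(2, 13)|²=3357/4]]
   so C = (25/2, 40)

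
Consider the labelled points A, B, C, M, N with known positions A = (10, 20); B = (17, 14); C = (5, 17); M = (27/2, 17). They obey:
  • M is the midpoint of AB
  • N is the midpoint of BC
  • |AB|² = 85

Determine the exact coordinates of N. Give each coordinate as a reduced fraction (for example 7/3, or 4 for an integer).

N = (11, 31/2)

1. N_x = 11  [2·N = B+C = (17, 14)+(5, 17)]
2. N_y = 31/2  [2·N = B+C = (17, 14)+(5, 17)]
   so N = (11, 31/2)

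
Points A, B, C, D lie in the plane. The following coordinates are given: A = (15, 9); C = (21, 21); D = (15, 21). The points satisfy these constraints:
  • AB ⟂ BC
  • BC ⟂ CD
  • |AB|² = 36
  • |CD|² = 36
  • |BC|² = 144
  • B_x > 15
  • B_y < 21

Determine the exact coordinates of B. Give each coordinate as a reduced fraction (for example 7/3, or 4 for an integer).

B = (21, 9)

1. B_x = 21  [[BC ⟂ CD ⇒ 6x-126=0] ∩ [|B−(15, 9)|²=36]]
2. B_y = 9  [[BC ⟂ CD ⇒ 6x-126=0] ∩ [|B−(15, 9)|²=36]]
   so B = (21, 9)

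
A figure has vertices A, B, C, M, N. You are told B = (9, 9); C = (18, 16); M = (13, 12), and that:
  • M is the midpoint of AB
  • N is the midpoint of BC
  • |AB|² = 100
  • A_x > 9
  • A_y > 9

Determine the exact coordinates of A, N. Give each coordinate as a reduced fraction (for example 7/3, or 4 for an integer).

1. A_x = 17  [A = 2·M−B = 2·(13, 12)−(9, 9)]
2. A_y = 15  [A = 2·M−B = 2·(13, 12)−(9, 9)]
   so A = (17, 15)
3. N_x = 27/2  [2·N = B+C = (9, 9)+(18, 16)]
4. N_y = 25/2  [2·N = B+C = (9, 9)+(18, 16)]
   so N = (27/2, 25/2)

A = (17, 15)
N = (27/2, 25/2)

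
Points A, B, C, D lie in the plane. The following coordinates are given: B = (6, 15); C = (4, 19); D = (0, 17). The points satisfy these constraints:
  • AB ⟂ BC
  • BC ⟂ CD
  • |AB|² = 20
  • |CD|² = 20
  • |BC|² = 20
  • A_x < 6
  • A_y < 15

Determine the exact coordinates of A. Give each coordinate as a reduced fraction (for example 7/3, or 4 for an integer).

A = (2, 13)

1. A_x = 2  [[AB ⟂ BC ⇒ 2x-4y+48=0] ∩ [|A−(6, 15)|²=20]]
2. A_y = 13  [[AB ⟂ BC ⇒ 2x-4y+48=0] ∩ [|A−(6, 15)|²=20]]
   so A = (2, 13)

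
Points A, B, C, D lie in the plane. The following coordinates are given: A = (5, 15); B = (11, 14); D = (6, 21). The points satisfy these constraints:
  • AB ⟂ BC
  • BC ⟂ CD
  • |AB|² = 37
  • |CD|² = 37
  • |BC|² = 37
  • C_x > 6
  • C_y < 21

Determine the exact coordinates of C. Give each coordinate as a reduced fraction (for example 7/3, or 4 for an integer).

1. C_x = 12  [[AB ⟂ BC ⇒ 6x-1y-52=0] ∩ [|C−(6, 21)|²=37]]
2. C_y = 20  [[AB ⟂ BC ⇒ 6x-1y-52=0] ∩ [|C−(6, 21)|²=37]]
   so C = (12, 20)

C = (12, 20)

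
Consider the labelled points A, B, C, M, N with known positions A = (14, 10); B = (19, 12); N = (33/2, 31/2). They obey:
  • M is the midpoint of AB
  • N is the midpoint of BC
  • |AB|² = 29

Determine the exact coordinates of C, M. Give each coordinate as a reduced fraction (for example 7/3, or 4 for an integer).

1. M_x = 33/2  [2·M = A+B = (14, 10)+(19, 12)]
2. M_y = 11  [2·M = A+B = (14, 10)+(19, 12)]
   so M = (33/2, 11)
3. C_x = 14  [C = 2·N−B = 2·(33/2, 31/2)−(19, 12)]
4. C_y = 19  [C = 2·N−B = 2·(33/2, 31/2)−(19, 12)]
   so C = (14, 19)

C = (14, 19)
M = (33/2, 11)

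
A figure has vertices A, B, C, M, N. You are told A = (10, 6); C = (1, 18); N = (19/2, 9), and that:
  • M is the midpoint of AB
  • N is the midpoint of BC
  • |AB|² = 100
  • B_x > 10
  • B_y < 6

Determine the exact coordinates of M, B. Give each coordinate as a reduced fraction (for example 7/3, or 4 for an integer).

M = (14, 3)
B = (18, 0)

1. B_x = 18  [B = 2·N−C = 2·(19/2, 9)−(1, 18)]
2. B_y = 0  [B = 2·N−C = 2·(19/2, 9)−(1, 18)]
   so B = (18, 0)
3. M_x = 14  [2·M = A+B = (10, 6)+(18, 0)]
4. M_y = 3  [2·M = A+B = (10, 6)+(18, 0)]
   so M = (14, 3)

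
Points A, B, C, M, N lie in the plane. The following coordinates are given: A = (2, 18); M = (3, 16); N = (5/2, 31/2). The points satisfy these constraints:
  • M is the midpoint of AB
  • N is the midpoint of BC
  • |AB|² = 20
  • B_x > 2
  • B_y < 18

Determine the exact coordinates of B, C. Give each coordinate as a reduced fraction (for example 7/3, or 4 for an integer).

B = (4, 14)
C = (1, 17)

1. B_x = 4  [B = 2·M−A = 2·(3, 16)−(2, 18)]
2. B_y = 14  [B = 2·M−A = 2·(3, 16)−(2, 18)]
   so B = (4, 14)
3. C_x = 1  [C = 2·N−B = 2·(5/2, 31/2)−(4, 14)]
4. C_y = 17  [C = 2·N−B = 2·(5/2, 31/2)−(4, 14)]
   so C = (1, 17)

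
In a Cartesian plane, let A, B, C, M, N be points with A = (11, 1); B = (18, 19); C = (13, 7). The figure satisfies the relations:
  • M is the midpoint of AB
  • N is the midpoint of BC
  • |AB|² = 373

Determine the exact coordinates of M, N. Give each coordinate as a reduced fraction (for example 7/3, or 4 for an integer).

1. M_x = 29/2  [2·M = A+B = (11, 1)+(18, 19)]
2. M_y = 10  [2·M = A+B = (11, 1)+(18, 19)]
   so M = (29/2, 10)
3. N_x = 31/2  [2·N = B+C = (18, 19)+(13, 7)]
4. N_y = 13  [2·N = B+C = (18, 19)+(13, 7)]
   so N = (31/2, 13)

M = (29/2, 10)
N = (31/2, 13)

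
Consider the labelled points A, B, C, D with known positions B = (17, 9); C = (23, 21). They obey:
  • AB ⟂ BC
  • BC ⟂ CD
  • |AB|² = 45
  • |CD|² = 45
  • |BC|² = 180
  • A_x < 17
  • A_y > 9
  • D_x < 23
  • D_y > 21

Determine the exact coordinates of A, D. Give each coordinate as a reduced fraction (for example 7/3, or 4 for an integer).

A = (11, 12)
D = (17, 24)

1. A_x = 11  [[AB ⟂ BC ⇒ -6x-12y+210=0] ∩ [|A−(17, 9)|²=45]]
2. A_y = 12  [[AB ⟂ BC ⇒ -6x-12y+210=0] ∩ [|A−(17, 9)|²=45]]
   so A = (11, 12)
3. D_x = 17  [[BC ⟂ CD ⇒ 6x+12y-390=0] ∩ [|D−(23, 21)|²=45]]
4. D_y = 24  [[BC ⟂ CD ⇒ 6x+12y-390=0] ∩ [|D−(23, 21)|²=45]]
   so D = (17, 24)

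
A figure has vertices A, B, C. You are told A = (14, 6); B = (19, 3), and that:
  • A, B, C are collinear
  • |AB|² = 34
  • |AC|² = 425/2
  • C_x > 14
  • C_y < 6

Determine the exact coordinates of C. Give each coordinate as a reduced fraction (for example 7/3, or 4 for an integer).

C = (53/2, -3/2)

1. C_x = 53/2  [[A, B, C are collinear ⇒ 3x+5y-72=0] ∩ [|C−(14, 6)|²=425/2]]
2. C_y = -3/2  [[A, B, C are collinear ⇒ 3x+5y-72=0] ∩ [|C−(14, 6)|²=425/2]]
   so C = (53/2, -3/2)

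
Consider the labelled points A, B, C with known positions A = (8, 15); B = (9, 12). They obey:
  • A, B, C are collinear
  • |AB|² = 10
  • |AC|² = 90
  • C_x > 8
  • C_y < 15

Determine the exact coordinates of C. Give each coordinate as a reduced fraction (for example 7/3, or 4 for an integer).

1. C_x = 11  [[A, B, C are collinear ⇒ 3x+1y-39=0] ∩ [|C−(8, 15)|²=90]]
2. C_y = 6  [[A, B, C are collinear ⇒ 3x+1y-39=0] ∩ [|C−(8, 15)|²=90]]
   so C = (11, 6)

C = (11, 6)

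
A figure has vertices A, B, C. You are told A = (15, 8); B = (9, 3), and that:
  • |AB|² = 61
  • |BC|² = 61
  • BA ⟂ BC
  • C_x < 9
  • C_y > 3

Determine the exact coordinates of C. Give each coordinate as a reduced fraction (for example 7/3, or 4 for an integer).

C = (4, 9)

1. C_x = 4  [[BA ⟂ BC ⇒ 6x+5y-69=0] ∩ [|C−(9, 3)|²=61]]
2. C_y = 9  [[BA ⟂ BC ⇒ 6x+5y-69=0] ∩ [|C−(9, 3)|²=61]]
   so C = (4, 9)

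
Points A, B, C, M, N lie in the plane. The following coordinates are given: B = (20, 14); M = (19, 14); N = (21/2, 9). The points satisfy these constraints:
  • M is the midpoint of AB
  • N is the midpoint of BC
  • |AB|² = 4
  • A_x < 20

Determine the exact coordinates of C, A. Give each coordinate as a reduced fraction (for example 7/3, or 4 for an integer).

1. A_x = 18  [A = 2·M−B = 2·(19, 14)−(20, 14)]
2. A_y = 14  [A = 2·M−B = 2·(19, 14)−(20, 14)]
   so A = (18, 14)
3. C_x = 1  [C = 2·N−B = 2·(21/2, 9)−(20, 14)]
4. C_y = 4  [C = 2·N−B = 2·(21/2, 9)−(20, 14)]
   so C = (1, 4)

C = (1, 4)
A = (18, 14)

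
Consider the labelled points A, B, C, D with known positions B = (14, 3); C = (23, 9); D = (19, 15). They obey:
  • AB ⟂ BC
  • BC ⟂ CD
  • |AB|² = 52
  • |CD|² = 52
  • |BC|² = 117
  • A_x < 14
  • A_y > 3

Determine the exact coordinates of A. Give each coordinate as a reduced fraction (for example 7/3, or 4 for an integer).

A = (10, 9)

1. A_x = 10  [[AB ⟂ BC ⇒ -9x-6y+144=0] ∩ [|A−(14, 3)|²=52]]
2. A_y = 9  [[AB ⟂ BC ⇒ -9x-6y+144=0] ∩ [|A−(14, 3)|²=52]]
   so A = (10, 9)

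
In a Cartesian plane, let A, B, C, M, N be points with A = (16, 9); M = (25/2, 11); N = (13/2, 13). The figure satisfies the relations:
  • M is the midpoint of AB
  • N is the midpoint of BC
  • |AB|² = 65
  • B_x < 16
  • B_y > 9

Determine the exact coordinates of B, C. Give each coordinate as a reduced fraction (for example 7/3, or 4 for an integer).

1. B_x = 9  [B = 2·M−A = 2·(25/2, 11)−(16, 9)]
2. B_y = 13  [B = 2·M−A = 2·(25/2, 11)−(16, 9)]
   so B = (9, 13)
3. C_x = 4  [C = 2·N−B = 2·(13/2, 13)−(9, 13)]
4. C_y = 13  [C = 2·N−B = 2·(13/2, 13)−(9, 13)]
   so C = (4, 13)

B = (9, 13)
C = (4, 13)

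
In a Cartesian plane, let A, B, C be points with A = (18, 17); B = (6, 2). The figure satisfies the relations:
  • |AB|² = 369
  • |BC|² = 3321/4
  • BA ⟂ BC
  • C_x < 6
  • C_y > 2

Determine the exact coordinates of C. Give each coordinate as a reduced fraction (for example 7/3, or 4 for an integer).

C = (-33/2, 20)

1. C_x = -33/2  [[BA ⟂ BC ⇒ 12x+15y-102=0] ∩ [|C−(6, 2)|²=3321/4]]
2. C_y = 20  [[BA ⟂ BC ⇒ 12x+15y-102=0] ∩ [|C−(6, 2)|²=3321/4]]
   so C = (-33/2, 20)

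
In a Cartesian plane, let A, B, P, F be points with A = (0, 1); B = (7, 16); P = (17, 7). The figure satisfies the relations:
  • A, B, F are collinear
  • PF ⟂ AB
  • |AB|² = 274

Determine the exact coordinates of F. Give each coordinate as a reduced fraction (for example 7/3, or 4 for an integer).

F = (1463/274, 3409/274)

1. F_x = 1463/274  [[A, B, F are collinear ⇒ -15x+7y-7=0] ∩ [PF ⟂ AB ⇒ 7x+15y-224=0]]
2. F_y = 3409/274  [[A, B, F are collinear ⇒ -15x+7y-7=0] ∩ [PF ⟂ AB ⇒ 7x+15y-224=0]]
   so F = (1463/274, 3409/274)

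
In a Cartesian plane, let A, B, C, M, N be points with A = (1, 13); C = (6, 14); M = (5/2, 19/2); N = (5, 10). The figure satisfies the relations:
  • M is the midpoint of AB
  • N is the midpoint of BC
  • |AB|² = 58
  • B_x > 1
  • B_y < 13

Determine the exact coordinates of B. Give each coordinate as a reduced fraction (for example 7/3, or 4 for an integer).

B = (4, 6)

1. B_x = 4  [B = 2·M−A = 2·(5/2, 19/2)−(1, 13)]
2. B_y = 6  [B = 2·M−A = 2·(5/2, 19/2)−(1, 13)]
   so B = (4, 6)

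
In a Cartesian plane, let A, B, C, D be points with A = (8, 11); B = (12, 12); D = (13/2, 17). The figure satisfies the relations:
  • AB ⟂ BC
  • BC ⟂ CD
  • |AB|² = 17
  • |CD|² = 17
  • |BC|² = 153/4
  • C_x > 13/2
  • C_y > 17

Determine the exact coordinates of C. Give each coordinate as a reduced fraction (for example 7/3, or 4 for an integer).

1. C_x = 21/2  [[AB ⟂ BC ⇒ 4x+1y-60=0] ∩ [|C−(13/2, 17)|²=17]]
2. C_y = 18  [[AB ⟂ BC ⇒ 4x+1y-60=0] ∩ [|C−(13/2, 17)|²=17]]
   so C = (21/2, 18)

C = (21/2, 18)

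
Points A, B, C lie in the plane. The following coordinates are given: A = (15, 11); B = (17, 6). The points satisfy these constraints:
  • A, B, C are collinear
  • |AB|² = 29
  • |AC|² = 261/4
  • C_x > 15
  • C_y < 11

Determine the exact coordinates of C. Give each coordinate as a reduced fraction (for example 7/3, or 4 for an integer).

1. C_x = 18  [[A, B, C are collinear ⇒ 5x+2y-97=0] ∩ [|C−(15, 11)|²=261/4]]
2. C_y = 7/2  [[A, B, C are collinear ⇒ 5x+2y-97=0] ∩ [|C−(15, 11)|²=261/4]]
   so C = (18, 7/2)

C = (18, 7/2)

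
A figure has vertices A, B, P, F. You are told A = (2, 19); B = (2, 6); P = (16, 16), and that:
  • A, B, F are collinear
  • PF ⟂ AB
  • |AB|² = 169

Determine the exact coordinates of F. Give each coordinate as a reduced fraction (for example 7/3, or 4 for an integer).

F = (2, 16)

1. F_x = 2  [[A, B, F are collinear ⇒ 13x-26=0] ∩ [PF ⟂ AB ⇒ -13y+208=0]]
2. F_y = 16  [[A, B, F are collinear ⇒ 13x-26=0] ∩ [PF ⟂ AB ⇒ -13y+208=0]]
   so F = (2, 16)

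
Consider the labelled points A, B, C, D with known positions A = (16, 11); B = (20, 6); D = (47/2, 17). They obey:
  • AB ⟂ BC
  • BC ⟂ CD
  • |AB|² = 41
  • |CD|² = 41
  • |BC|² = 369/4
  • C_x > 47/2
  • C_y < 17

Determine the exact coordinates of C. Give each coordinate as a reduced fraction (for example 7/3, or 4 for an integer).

1. C_x = 55/2  [[AB ⟂ BC ⇒ 4x-5y-50=0] ∩ [|C−(47/2, 17)|²=41]]
2. C_y = 12  [[AB ⟂ BC ⇒ 4x-5y-50=0] ∩ [|C−(47/2, 17)|²=41]]
   so C = (55/2, 12)

C = (55/2, 12)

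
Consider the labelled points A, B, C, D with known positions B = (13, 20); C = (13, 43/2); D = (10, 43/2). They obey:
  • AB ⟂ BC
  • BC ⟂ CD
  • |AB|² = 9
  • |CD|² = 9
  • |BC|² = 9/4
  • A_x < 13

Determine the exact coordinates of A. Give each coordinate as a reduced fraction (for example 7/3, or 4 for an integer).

A = (10, 20)

1. A_x = 10  [[AB ⟂ BC ⇒ -3/2y+30=0] ∩ [|A−(13, 20)|²=9]]
2. A_y = 20  [[AB ⟂ BC ⇒ -3/2y+30=0] ∩ [|A−(13, 20)|²=9]]
   so A = (10, 20)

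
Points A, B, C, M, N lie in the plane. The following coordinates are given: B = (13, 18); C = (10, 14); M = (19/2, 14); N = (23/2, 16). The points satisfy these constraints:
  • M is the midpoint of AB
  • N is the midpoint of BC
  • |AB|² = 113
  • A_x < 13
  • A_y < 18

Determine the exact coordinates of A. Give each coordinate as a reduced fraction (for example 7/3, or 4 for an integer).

A = (6, 10)

1. A_x = 6  [A = 2·M−B = 2·(19/2, 14)−(13, 18)]
2. A_y = 10  [A = 2·M−B = 2·(19/2, 14)−(13, 18)]
   so A = (6, 10)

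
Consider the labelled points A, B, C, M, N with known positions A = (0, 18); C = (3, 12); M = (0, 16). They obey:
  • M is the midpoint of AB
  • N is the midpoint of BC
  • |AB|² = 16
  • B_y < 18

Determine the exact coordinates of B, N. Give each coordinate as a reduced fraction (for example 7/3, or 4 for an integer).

1. B_x = 0  [B = 2·M−A = 2·(0, 16)−(0, 18)]
2. B_y = 14  [B = 2·M−A = 2·(0, 16)−(0, 18)]
   so B = (0, 14)
3. N_x = 3/2  [2·N = B+C = (0, 14)+(3, 12)]
4. N_y = 13  [2·N = B+C = (0, 14)+(3, 12)]
   so N = (3/2, 13)

B = (0, 14)
N = (3/2, 13)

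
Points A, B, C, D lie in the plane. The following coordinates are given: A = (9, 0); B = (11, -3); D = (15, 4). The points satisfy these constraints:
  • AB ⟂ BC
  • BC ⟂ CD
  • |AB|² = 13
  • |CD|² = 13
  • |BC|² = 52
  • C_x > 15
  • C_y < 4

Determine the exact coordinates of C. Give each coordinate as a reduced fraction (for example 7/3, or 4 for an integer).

1. C_x = 17  [[AB ⟂ BC ⇒ 2x-3y-31=0] ∩ [|C−(15, 4)|²=13]]
2. C_y = 1  [[AB ⟂ BC ⇒ 2x-3y-31=0] ∩ [|C−(15, 4)|²=13]]
   so C = (17, 1)

C = (17, 1)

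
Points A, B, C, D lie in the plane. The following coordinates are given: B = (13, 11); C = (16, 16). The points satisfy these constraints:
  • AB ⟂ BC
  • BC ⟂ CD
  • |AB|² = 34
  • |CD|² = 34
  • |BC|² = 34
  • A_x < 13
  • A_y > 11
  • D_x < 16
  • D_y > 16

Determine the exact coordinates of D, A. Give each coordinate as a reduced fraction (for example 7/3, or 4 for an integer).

1. D_x = 11  [[BC ⟂ CD ⇒ 3x+5y-128=0] ∩ [|D−(16, 16)|²=34]]
2. D_y = 19  [[BC ⟂ CD ⇒ 3x+5y-128=0] ∩ [|D−(16, 16)|²=34]]
   so D = (11, 19)
3. A_x = 8  [[AB ⟂ BC ⇒ -3x-5y+94=0] ∩ [|A−(13, 11)|²=34]]
4. A_y = 14  [[AB ⟂ BC ⇒ -3x-5y+94=0] ∩ [|A−(13, 11)|²=34]]
   so A = (8, 14)

D = (11, 19)
A = (8, 14)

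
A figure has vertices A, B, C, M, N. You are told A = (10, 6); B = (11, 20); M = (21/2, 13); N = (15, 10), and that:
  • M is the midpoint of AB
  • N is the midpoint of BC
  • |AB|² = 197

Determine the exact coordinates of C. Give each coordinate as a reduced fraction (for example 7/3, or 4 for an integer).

1. C_x = 19  [C = 2·N−B = 2·(15, 10)−(11, 20)]
2. C_y = 0  [C = 2·N−B = 2·(15, 10)−(11, 20)]
   so C = (19, 0)

C = (19, 0)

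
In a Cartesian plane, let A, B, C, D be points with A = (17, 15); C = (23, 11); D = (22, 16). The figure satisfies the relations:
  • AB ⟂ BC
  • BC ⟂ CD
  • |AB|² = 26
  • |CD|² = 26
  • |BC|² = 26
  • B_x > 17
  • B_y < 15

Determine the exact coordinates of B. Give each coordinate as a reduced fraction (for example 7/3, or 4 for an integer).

B = (18, 10)

1. B_x = 18  [[BC ⟂ CD ⇒ 1x-5y+32=0] ∩ [|B−(17, 15)|²=26]]
2. B_y = 10  [[BC ⟂ CD ⇒ 1x-5y+32=0] ∩ [|B−(17, 15)|²=26]]
   so B = (18, 10)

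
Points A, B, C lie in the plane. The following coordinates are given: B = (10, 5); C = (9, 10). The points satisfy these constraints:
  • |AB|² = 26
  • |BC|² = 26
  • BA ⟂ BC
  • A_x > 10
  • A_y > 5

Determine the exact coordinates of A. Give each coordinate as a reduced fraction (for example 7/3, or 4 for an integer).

1. A_x = 15  [[BA ⟂ BC ⇒ -1x+5y-15=0] ∩ [|A−(10, 5)|²=26]]
2. A_y = 6  [[BA ⟂ BC ⇒ -1x+5y-15=0] ∩ [|A−(10, 5)|²=26]]
   so A = (15, 6)

A = (15, 6)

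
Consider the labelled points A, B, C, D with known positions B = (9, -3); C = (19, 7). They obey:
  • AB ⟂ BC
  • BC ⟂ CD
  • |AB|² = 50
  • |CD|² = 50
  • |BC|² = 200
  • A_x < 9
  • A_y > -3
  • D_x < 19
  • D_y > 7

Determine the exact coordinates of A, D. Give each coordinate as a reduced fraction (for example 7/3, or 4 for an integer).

1. A_x = 4  [[AB ⟂ BC ⇒ -10x-10y+60=0] ∩ [|A−(9, -3)|²=50]]
2. A_y = 2  [[AB ⟂ BC ⇒ -10x-10y+60=0] ∩ [|A−(9, -3)|²=50]]
   so A = (4, 2)
3. D_x = 14  [[BC ⟂ CD ⇒ 10x+10y-260=0] ∩ [|D−(19, 7)|²=50]]
4. D_y = 12  [[BC ⟂ CD ⇒ 10x+10y-260=0] ∩ [|D−(19, 7)|²=50]]
   so D = (14, 12)

A = (4, 2)
D = (14, 12)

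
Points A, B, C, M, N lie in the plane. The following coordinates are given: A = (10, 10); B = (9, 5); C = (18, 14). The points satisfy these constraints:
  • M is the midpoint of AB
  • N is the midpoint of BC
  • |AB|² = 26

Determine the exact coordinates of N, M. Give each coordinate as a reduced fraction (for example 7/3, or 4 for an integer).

N = (27/2, 19/2)
M = (19/2, 15/2)

1. M_x = 19/2  [2·M = A+B = (10, 10)+(9, 5)]
2. M_y = 15/2  [2·M = A+B = (10, 10)+(9, 5)]
   so M = (19/2, 15/2)
3. N_x = 27/2  [2·N = B+C = (9, 5)+(18, 14)]
4. N_y = 19/2  [2·N = B+C = (9, 5)+(18, 14)]
   so N = (27/2, 19/2)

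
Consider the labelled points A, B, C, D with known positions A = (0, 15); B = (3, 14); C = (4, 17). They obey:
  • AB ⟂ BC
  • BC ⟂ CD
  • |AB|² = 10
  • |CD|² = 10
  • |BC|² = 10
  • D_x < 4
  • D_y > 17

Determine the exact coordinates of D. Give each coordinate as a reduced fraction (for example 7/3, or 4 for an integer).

D = (1, 18)

1. D_x = 1  [[BC ⟂ CD ⇒ 1x+3y-55=0] ∩ [|D−(4, 17)|²=10]]
2. D_y = 18  [[BC ⟂ CD ⇒ 1x+3y-55=0] ∩ [|D−(4, 17)|²=10]]
   so D = (1, 18)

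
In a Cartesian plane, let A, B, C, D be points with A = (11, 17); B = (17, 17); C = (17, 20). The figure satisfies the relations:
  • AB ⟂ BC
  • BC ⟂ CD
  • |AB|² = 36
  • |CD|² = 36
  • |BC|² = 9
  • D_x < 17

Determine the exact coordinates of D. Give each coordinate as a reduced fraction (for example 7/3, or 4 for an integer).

1. D_x = 11  [[BC ⟂ CD ⇒ 3y-60=0] ∩ [|D−(17, 20)|²=36]]
2. D_y = 20  [[BC ⟂ CD ⇒ 3y-60=0] ∩ [|D−(17, 20)|²=36]]
   so D = (11, 20)

D = (11, 20)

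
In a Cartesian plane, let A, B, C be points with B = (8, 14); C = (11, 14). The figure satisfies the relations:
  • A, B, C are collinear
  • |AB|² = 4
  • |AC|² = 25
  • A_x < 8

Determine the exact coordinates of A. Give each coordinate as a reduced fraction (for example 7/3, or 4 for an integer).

A = (6, 14)

1. A_x = 6  [[A, B, C are collinear ⇒ 3y-42=0] ∩ [|A−(8, 14)|²=4]]
2. A_y = 14  [[A, B, C are collinear ⇒ 3y-42=0] ∩ [|A−(8, 14)|²=4]]
   so A = (6, 14)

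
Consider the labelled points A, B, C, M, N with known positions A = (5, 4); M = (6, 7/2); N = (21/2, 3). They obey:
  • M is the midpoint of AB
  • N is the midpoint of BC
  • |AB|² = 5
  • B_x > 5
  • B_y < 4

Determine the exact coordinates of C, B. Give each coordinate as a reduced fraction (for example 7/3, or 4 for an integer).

C = (14, 3)
B = (7, 3)

1. B_x = 7  [B = 2·M−A = 2·(6, 7/2)−(5, 4)]
2. B_y = 3  [B = 2·M−A = 2·(6, 7/2)−(5, 4)]
   so B = (7, 3)
3. C_x = 14  [C = 2·N−B = 2·(21/2, 3)−(7, 3)]
4. C_y = 3  [C = 2·N−B = 2·(21/2, 3)−(7, 3)]
   so C = (14, 3)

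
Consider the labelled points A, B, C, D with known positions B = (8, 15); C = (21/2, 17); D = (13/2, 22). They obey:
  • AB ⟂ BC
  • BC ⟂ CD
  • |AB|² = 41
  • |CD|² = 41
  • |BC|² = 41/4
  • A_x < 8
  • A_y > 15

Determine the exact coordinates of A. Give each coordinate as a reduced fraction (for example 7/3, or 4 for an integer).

A = (4, 20)

1. A_x = 4  [[AB ⟂ BC ⇒ -5/2x-2y+50=0] ∩ [|A−(8, 15)|²=41]]
2. A_y = 20  [[AB ⟂ BC ⇒ -5/2x-2y+50=0] ∩ [|A−(8, 15)|²=41]]
   so A = (4, 20)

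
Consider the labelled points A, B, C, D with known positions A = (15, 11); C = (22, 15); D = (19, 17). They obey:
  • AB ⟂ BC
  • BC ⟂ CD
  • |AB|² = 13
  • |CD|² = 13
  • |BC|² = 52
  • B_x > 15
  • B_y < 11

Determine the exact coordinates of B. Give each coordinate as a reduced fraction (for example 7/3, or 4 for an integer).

1. B_x = 18  [[BC ⟂ CD ⇒ 3x-2y-36=0] ∩ [|B−(15, 11)|²=13]]
2. B_y = 9  [[BC ⟂ CD ⇒ 3x-2y-36=0] ∩ [|B−(15, 11)|²=13]]
   so B = (18, 9)

B = (18, 9)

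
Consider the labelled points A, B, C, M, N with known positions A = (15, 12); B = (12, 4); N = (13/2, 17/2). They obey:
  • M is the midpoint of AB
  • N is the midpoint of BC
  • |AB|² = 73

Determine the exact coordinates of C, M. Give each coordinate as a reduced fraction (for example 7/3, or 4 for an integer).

C = (1, 13)
M = (27/2, 8)

1. M_x = 27/2  [2·M = A+B = (15, 12)+(12, 4)]
2. M_y = 8  [2·M = A+B = (15, 12)+(12, 4)]
   so M = (27/2, 8)
3. C_x = 1  [C = 2·N−B = 2·(13/2, 17/2)−(12, 4)]
4. C_y = 13  [C = 2·N−B = 2·(13/2, 17/2)−(12, 4)]
   so C = (1, 13)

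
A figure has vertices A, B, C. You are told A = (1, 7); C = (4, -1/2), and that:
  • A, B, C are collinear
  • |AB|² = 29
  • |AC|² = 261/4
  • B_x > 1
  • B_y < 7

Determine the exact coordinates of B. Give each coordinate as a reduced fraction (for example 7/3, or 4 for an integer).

B = (3, 2)

1. B_x = 3  [[A, B, C are collinear ⇒ -15/2x-3y+57/2=0] ∩ [|B−(1, 7)|²=29]]
2. B_y = 2  [[A, B, C are collinear ⇒ -15/2x-3y+57/2=0] ∩ [|B−(1, 7)|²=29]]
   so B = (3, 2)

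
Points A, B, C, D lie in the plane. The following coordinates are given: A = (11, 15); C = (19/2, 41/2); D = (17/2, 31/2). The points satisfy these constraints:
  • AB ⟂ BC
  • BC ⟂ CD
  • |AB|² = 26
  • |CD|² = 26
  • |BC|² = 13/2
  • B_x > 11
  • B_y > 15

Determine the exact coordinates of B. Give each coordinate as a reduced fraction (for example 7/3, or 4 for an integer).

B = (12, 20)

1. B_x = 12  [[BC ⟂ CD ⇒ 1x+5y-112=0] ∩ [|B−(11, 15)|²=26]]
2. B_y = 20  [[BC ⟂ CD ⇒ 1x+5y-112=0] ∩ [|B−(11, 15)|²=26]]
   so B = (12, 20)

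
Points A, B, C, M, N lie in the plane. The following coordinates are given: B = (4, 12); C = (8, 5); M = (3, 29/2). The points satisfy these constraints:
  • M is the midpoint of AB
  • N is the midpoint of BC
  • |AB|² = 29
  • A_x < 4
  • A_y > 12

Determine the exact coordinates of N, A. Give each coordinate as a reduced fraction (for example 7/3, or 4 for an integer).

1. A_x = 2  [A = 2·M−B = 2·(3, 29/2)−(4, 12)]
2. A_y = 17  [A = 2·M−B = 2·(3, 29/2)−(4, 12)]
   so A = (2, 17)
3. N_x = 6  [2·N = B+C = (4, 12)+(8, 5)]
4. N_y = 17/2  [2·N = B+C = (4, 12)+(8, 5)]
   so N = (6, 17/2)

N = (6, 17/2)
A = (2, 17)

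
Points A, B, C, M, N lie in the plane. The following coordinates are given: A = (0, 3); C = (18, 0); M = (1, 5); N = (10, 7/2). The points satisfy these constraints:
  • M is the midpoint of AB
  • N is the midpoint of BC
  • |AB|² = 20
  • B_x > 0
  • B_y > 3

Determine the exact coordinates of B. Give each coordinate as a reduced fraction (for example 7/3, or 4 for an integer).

1. B_x = 2  [B = 2·M−A = 2·(1, 5)−(0, 3)]
2. B_y = 7  [B = 2·M−A = 2·(1, 5)−(0, 3)]
   so B = (2, 7)

B = (2, 7)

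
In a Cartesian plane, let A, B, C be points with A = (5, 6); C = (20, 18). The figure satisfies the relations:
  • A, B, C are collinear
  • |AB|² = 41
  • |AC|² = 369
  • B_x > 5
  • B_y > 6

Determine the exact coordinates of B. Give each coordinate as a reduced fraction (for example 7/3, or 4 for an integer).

1. B_x = 10  [[A, B, C are collinear ⇒ 12x-15y+30=0] ∩ [|B−(5, 6)|²=41]]
2. B_y = 10  [[A, B, C are collinear ⇒ 12x-15y+30=0] ∩ [|B−(5, 6)|²=41]]
   so B = (10, 10)

B = (10, 10)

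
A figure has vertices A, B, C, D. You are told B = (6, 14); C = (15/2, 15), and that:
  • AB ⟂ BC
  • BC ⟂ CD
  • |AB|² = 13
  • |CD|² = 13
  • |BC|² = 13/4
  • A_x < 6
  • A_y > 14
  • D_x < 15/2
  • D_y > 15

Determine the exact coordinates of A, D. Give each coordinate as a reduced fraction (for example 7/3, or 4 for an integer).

1. A_x = 4  [[AB ⟂ BC ⇒ -3/2x-1y+23=0] ∩ [|A−(6, 14)|²=13]]
2. A_y = 17  [[AB ⟂ BC ⇒ -3/2x-1y+23=0] ∩ [|A−(6, 14)|²=13]]
   so A = (4, 17)
3. D_x = 11/2  [[BC ⟂ CD ⇒ 3/2x+1y-105/4=0] ∩ [|D−(15/2, 15)|²=13]]
4. D_y = 18  [[BC ⟂ CD ⇒ 3/2x+1y-105/4=0] ∩ [|D−(15/2, 15)|²=13]]
   so D = (11/2, 18)

A = (4, 17)
D = (11/2, 18)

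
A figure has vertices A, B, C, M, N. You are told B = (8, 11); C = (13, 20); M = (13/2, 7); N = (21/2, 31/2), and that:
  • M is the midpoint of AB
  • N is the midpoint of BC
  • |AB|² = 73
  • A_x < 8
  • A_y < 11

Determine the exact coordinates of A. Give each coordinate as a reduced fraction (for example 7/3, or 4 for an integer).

1. A_x = 5  [A = 2·M−B = 2·(13/2, 7)−(8, 11)]
2. A_y = 3  [A = 2·M−B = 2·(13/2, 7)−(8, 11)]
   so A = (5, 3)

A = (5, 3)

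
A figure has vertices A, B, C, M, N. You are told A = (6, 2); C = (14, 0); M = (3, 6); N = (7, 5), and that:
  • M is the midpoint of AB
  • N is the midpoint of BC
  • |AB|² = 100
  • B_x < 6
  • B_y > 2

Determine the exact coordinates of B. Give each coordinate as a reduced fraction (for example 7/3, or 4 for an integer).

1. B_x = 0  [B = 2·M−A = 2·(3, 6)−(6, 2)]
2. B_y = 10  [B = 2·M−A = 2·(3, 6)−(6, 2)]
   so B = (0, 10)

B = (0, 10)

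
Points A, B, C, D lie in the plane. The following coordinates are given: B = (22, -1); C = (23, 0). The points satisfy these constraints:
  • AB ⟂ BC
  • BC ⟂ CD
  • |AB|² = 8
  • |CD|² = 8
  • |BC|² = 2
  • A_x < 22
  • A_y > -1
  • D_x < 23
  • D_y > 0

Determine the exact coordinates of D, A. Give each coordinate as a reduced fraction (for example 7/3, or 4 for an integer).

D = (21, 2)
A = (20, 1)

1. D_x = 21  [[BC ⟂ CD ⇒ 1x+1y-23=0] ∩ [|D−(23, 0)|²=8]]
2. D_y = 2  [[BC ⟂ CD ⇒ 1x+1y-23=0] ∩ [|D−(23, 0)|²=8]]
   so D = (21, 2)
3. A_x = 20  [[AB ⟂ BC ⇒ -1x-1y+21=0] ∩ [|A−(22, -1)|²=8]]
4. A_y = 1  [[AB ⟂ BC ⇒ -1x-1y+21=0] ∩ [|A−(22, -1)|²=8]]
   so A = (20, 1)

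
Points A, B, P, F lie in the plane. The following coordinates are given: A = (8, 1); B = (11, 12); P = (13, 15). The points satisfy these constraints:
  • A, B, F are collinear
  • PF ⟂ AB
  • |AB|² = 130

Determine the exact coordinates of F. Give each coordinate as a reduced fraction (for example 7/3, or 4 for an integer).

1. F_x = 119/10  [[A, B, F are collinear ⇒ -11x+3y+85=0] ∩ [PF ⟂ AB ⇒ 3x+11y-204=0]]
2. F_y = 153/10  [[A, B, F are collinear ⇒ -11x+3y+85=0] ∩ [PF ⟂ AB ⇒ 3x+11y-204=0]]
   so F = (119/10, 153/10)

F = (119/10, 153/10)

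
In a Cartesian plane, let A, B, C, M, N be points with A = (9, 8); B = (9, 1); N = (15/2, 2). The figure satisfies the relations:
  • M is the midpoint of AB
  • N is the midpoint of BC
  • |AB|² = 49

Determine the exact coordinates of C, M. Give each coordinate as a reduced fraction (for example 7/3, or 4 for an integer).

1. M_x = 9  [2·M = A+B = (9, 8)+(9, 1)]
2. M_y = 9/2  [2·M = A+B = (9, 8)+(9, 1)]
   so M = (9, 9/2)
3. C_x = 6  [C = 2·N−B = 2·(15/2, 2)−(9, 1)]
4. C_y = 3  [C = 2·N−B = 2·(15/2, 2)−(9, 1)]
   so C = (6, 3)

C = (6, 3)
M = (9, 9/2)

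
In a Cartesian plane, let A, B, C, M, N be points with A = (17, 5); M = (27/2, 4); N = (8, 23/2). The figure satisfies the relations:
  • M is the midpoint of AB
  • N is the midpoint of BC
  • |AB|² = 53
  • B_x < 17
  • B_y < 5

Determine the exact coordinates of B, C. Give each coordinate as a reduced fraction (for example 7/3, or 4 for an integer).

B = (10, 3)
C = (6, 20)

1. B_x = 10  [B = 2·M−A = 2·(27/2, 4)−(17, 5)]
2. B_y = 3  [B = 2·M−A = 2·(27/2, 4)−(17, 5)]
   so B = (10, 3)
3. C_x = 6  [C = 2·N−B = 2·(8, 23/2)−(10, 3)]
4. C_y = 20  [C = 2·N−B = 2·(8, 23/2)−(10, 3)]
   so C = (6, 20)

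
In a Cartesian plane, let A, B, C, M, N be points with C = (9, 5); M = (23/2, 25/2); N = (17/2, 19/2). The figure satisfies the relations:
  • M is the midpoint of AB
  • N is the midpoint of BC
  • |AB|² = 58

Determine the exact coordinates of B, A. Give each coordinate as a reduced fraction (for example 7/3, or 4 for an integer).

B = (8, 14)
A = (15, 11)

1. B_x = 8  [B = 2·N−C = 2·(17/2, 19/2)−(9, 5)]
2. B_y = 14  [B = 2·N−C = 2·(17/2, 19/2)−(9, 5)]
   so B = (8, 14)
3. A_x = 15  [A = 2·M−B = 2·(23/2, 25/2)−(8, 14)]
4. A_y = 11  [A = 2·M−B = 2·(23/2, 25/2)−(8, 14)]
   so A = (15, 11)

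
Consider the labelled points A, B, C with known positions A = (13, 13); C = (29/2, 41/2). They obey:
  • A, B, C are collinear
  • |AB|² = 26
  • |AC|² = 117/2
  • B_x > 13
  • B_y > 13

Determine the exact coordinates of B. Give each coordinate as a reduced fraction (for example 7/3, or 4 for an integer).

1. B_x = 14  [[A, B, C are collinear ⇒ 15/2x-3/2y-78=0] ∩ [|B−(13, 13)|²=26]]
2. B_y = 18  [[A, B, C are collinear ⇒ 15/2x-3/2y-78=0] ∩ [|B−(13, 13)|²=26]]
   so B = (14, 18)

B = (14, 18)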